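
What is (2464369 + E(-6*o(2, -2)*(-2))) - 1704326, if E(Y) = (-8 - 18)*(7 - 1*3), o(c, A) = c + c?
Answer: 759939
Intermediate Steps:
o(c, A) = 2*c
E(Y) = -104 (E(Y) = -26*(7 - 3) = -26*4 = -104)
(2464369 + E(-6*o(2, -2)*(-2))) - 1704326 = (2464369 - 104) - 1704326 = 2464265 - 1704326 = 759939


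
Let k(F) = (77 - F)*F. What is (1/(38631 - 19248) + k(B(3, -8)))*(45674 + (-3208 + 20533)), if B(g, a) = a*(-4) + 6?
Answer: 1809684515393/19383 ≈ 9.3364e+7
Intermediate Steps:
B(g, a) = 6 - 4*a (B(g, a) = -4*a + 6 = 6 - 4*a)
k(F) = F*(77 - F)
(1/(38631 - 19248) + k(B(3, -8)))*(45674 + (-3208 + 20533)) = (1/(38631 - 19248) + (6 - 4*(-8))*(77 - (6 - 4*(-8))))*(45674 + (-3208 + 20533)) = (1/19383 + (6 + 32)*(77 - (6 + 32)))*(45674 + 17325) = (1/19383 + 38*(77 - 1*38))*62999 = (1/19383 + 38*(77 - 38))*62999 = (1/19383 + 38*39)*62999 = (1/19383 + 1482)*62999 = (28725607/19383)*62999 = 1809684515393/19383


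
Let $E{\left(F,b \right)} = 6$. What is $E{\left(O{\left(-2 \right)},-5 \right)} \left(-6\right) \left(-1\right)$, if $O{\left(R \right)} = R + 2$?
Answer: $36$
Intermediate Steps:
$O{\left(R \right)} = 2 + R$
$E{\left(O{\left(-2 \right)},-5 \right)} \left(-6\right) \left(-1\right) = 6 \left(-6\right) \left(-1\right) = \left(-36\right) \left(-1\right) = 36$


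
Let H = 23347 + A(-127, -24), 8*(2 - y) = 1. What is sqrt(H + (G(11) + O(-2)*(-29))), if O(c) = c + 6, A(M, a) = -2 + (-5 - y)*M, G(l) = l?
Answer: sqrt(385810)/4 ≈ 155.28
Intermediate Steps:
y = 15/8 (y = 2 - 1/8*1 = 2 - 1/8 = 15/8 ≈ 1.8750)
A(M, a) = -2 - 55*M/8 (A(M, a) = -2 + (-5 - 1*15/8)*M = -2 + (-5 - 15/8)*M = -2 - 55*M/8)
H = 193745/8 (H = 23347 + (-2 - 55/8*(-127)) = 23347 + (-2 + 6985/8) = 23347 + 6969/8 = 193745/8 ≈ 24218.)
O(c) = 6 + c
sqrt(H + (G(11) + O(-2)*(-29))) = sqrt(193745/8 + (11 + (6 - 2)*(-29))) = sqrt(193745/8 + (11 + 4*(-29))) = sqrt(193745/8 + (11 - 116)) = sqrt(193745/8 - 105) = sqrt(192905/8) = sqrt(385810)/4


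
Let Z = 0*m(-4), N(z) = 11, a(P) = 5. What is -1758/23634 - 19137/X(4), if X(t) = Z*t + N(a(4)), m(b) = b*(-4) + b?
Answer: -75383866/43329 ≈ -1739.8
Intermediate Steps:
m(b) = -3*b (m(b) = -4*b + b = -3*b)
Z = 0 (Z = 0*(-3*(-4)) = 0*12 = 0)
X(t) = 11 (X(t) = 0*t + 11 = 0 + 11 = 11)
-1758/23634 - 19137/X(4) = -1758/23634 - 19137/11 = -1758*1/23634 - 19137*1/11 = -293/3939 - 19137/11 = -75383866/43329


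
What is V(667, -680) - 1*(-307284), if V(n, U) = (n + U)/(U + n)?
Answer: 307285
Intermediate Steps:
V(n, U) = 1 (V(n, U) = (U + n)/(U + n) = 1)
V(667, -680) - 1*(-307284) = 1 - 1*(-307284) = 1 + 307284 = 307285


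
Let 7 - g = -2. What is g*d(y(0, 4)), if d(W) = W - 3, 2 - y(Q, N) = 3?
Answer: -36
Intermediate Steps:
y(Q, N) = -1 (y(Q, N) = 2 - 1*3 = 2 - 3 = -1)
d(W) = -3 + W
g = 9 (g = 7 - 1*(-2) = 7 + 2 = 9)
g*d(y(0, 4)) = 9*(-3 - 1) = 9*(-4) = -36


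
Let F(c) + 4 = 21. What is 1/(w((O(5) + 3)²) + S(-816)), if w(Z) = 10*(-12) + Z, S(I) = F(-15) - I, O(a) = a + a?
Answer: 1/882 ≈ 0.0011338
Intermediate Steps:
F(c) = 17 (F(c) = -4 + 21 = 17)
O(a) = 2*a
S(I) = 17 - I
w(Z) = -120 + Z
1/(w((O(5) + 3)²) + S(-816)) = 1/((-120 + (2*5 + 3)²) + (17 - 1*(-816))) = 1/((-120 + (10 + 3)²) + (17 + 816)) = 1/((-120 + 13²) + 833) = 1/((-120 + 169) + 833) = 1/(49 + 833) = 1/882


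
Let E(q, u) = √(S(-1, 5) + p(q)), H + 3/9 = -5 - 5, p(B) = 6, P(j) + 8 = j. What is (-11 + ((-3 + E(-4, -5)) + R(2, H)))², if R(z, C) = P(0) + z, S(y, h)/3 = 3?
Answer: (20 - √15)² ≈ 260.08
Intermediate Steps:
S(y, h) = 9 (S(y, h) = 3*3 = 9)
P(j) = -8 + j
H = -31/3 (H = -⅓ + (-5 - 5) = -⅓ - 10 = -31/3 ≈ -10.333)
E(q, u) = √15 (E(q, u) = √(9 + 6) = √15)
R(z, C) = -8 + z (R(z, C) = (-8 + 0) + z = -8 + z)
(-11 + ((-3 + E(-4, -5)) + R(2, H)))² = (-11 + ((-3 + √15) + (-8 + 2)))² = (-11 + ((-3 + √15) - 6))² = (-11 + (-9 + √15))² = (-20 + √15)²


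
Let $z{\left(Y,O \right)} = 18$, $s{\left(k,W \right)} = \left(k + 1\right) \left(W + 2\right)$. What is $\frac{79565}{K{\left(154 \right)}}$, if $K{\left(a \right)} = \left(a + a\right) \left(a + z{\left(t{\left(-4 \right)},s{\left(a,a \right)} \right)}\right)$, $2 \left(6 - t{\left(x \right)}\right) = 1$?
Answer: $\frac{79565}{52976} \approx 1.5019$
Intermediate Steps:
$s{\left(k,W \right)} = \left(1 + k\right) \left(2 + W\right)$
$t{\left(x \right)} = \frac{11}{2}$ ($t{\left(x \right)} = 6 - \frac{1}{2} = \frac{11}{2}$)
$K{\left(a \right)} = 2 a \left(18 + a\right)$ ($K{\left(a \right)} = \left(a + a\right) \left(a + 18\right) = 2 a \left(18 + a\right)$)
$\frac{79565}{K{\left(154 \right)}} = \frac{79565}{2 \cdot 154 \left(18 + 154\right)} = \frac{79565}{2 \cdot 154 \cdot 172} = \frac{79565}{52976}$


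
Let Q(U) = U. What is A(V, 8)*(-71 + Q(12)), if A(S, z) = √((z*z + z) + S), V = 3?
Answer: -295*√3 ≈ -510.96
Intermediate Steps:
A(S, z) = √(S + z + z²) (A(S, z) = √((z² + z) + S) = √((z + z²) + S) = √(S + z + z²))
A(V, 8)*(-71 + Q(12)) = √(3 + 8 + 8²)*(-71 + 12) = √(3 + 8 + 64)*(-59) = √75*(-59) = (5*√3)*(-59) = -295*√3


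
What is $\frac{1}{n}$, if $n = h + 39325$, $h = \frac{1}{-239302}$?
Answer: $\frac{239302}{9410551149} \approx 2.5429 \cdot 10^{-5}$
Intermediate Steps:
$h = - \frac{1}{239302} \approx -4.1788 \cdot 10^{-6}$
$n = \frac{9410551149}{239302}$ ($n = - \frac{1}{239302} + 39325 = \frac{9410551149}{239302} \approx 39325.0$)
$\frac{1}{n} = \frac{1}{\frac{9410551149}{239302}} = \frac{239302}{9410551149}$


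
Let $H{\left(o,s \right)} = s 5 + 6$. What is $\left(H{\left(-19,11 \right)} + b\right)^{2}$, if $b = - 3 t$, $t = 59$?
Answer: $13456$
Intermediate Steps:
$b = -177$ ($b = \left(-3\right) 59 = -177$)
$H{\left(o,s \right)} = 6 + 5 s$ ($H{\left(o,s \right)} = 5 s + 6 = 6 + 5 s$)
$\left(H{\left(-19,11 \right)} + b\right)^{2} = \left(\left(6 + 5 \cdot 11\right) - 177\right)^{2} = \left(\left(6 + 55\right) - 177\right)^{2} = \left(61 - 177\right)^{2} = \left(-116\right)^{2} = 13456$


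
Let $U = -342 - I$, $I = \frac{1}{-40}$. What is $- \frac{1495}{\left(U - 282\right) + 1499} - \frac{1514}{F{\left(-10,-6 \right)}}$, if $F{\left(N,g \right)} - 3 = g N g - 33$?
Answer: $\frac{4944919}{2275065} \approx 2.1735$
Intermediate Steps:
$I = - \frac{1}{40} \approx -0.025$
$U = - \frac{13679}{40}$ ($U = -342 - - \frac{1}{40} = -342 + \frac{1}{40} = - \frac{13679}{40} \approx -341.98$)
$F{\left(N,g \right)} = -30 + N g^{2}$ ($F{\left(N,g \right)} = 3 + \left(g N g - 33\right) = 3 + \left(N g g - 33\right) = 3 + \left(N g^{2} - 33\right) = 3 + \left(-33 + N g^{2}\right) = -30 + N g^{2}$)
$- \frac{1495}{\left(U - 282\right) + 1499} - \frac{1514}{F{\left(-10,-6 \right)}} = - \frac{1495}{\left(- \frac{13679}{40} - 282\right) + 1499} - \frac{1514}{-30 - 10 \left(-6\right)^{2}} = - \frac{1495}{- \frac{24959}{40} + 1499} - \frac{1514}{-30 - 360} = - \frac{1495}{\frac{35001}{40}} - \frac{1514}{-30 - 360} = \left(-1495\right) \frac{40}{35001} - \frac{1514}{-390} = - \frac{59800}{35001} - - \frac{757}{195} = - \frac{59800}{35001} + \frac{757}{195} = \frac{4944919}{2275065}$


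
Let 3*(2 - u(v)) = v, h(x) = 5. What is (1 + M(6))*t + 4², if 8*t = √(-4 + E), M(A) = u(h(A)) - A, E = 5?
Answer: 185/12 ≈ 15.417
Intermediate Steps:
u(v) = 2 - v/3
M(A) = ⅓ - A (M(A) = (2 - ⅓*5) - A = (2 - 5/3) - A = ⅓ - A)
t = ⅛ (t = √(-4 + 5)/8 = √1/8 = (⅛)*1 = ⅛ ≈ 0.12500)
(1 + M(6))*t + 4² = (1 + (⅓ - 1*6))*(⅛) + 4² = (1 + (⅓ - 6))*(⅛) + 16 = (1 - 17/3)*(⅛) + 16 = -14/3*⅛ + 16 = -7/12 + 16 = 185/12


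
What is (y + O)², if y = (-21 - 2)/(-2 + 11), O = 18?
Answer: 19321/81 ≈ 238.53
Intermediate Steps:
y = -23/9 ≈ -2.5556
(y + O)² = (-23/9 + 18)² = (139/9)² = 19321/81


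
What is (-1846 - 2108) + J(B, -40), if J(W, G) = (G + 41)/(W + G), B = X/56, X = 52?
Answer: -2162852/547 ≈ -3954.0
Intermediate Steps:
B = 13/14 (B = 52/56 = 52*(1/56) = 13/14 ≈ 0.92857)
J(W, G) = (41 + G)/(G + W)
(-1846 - 2108) + J(B, -40) = (-1846 - 2108) + (41 - 40)/(-40 + 13/14) = -3954 + 1/(-547/14) = -3954 - 14/547*1 = -3954 - 14/547 = -2162852/547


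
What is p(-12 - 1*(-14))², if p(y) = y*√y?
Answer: 8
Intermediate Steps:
p(y) = y^(3/2)
p(-12 - 1*(-14))² = ((-12 - 1*(-14))^(3/2))² = ((-12 + 14)^(3/2))² = (2^(3/2))² = (2*√2)² = 8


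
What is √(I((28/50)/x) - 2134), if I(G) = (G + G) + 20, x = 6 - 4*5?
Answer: 2*I*√13213/5 ≈ 45.979*I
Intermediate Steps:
x = -14 (x = 6 - 20 = -14)
I(G) = 20 + 2*G (I(G) = 2*G + 20 = 20 + 2*G)
√(I((28/50)/x) - 2134) = √((20 + 2*((28/50)/(-14))) - 2134) = √((20 + 2*((28*(1/50))*(-1/14))) - 2134) = √((20 + 2*((14/25)*(-1/14))) - 2134) = √((20 + 2*(-1/25)) - 2134) = √((20 - 2/25) - 2134) = √(498/25 - 2134) = √(-52852/25) = 2*I*√13213/5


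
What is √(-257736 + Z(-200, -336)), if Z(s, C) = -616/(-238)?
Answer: 2*I*√18621239/17 ≈ 507.67*I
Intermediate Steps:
Z(s, C) = 44/17 (Z(s, C) = -616*(-1/238) = 44/17)
√(-257736 + Z(-200, -336)) = √(-257736 + 44/17) = √(-4381468/17) = 2*I*√18621239/17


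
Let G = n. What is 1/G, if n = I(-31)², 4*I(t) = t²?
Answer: 16/923521 ≈ 1.7325e-5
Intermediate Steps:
I(t) = t²/4
n = 923521/16 (n = ((¼)*(-31)²)² = ((¼)*961)² = (961/4)² = 923521/16 ≈ 57720.)
G = 923521/16 ≈ 57720.
1/G = 1/(923521/16) = 16/923521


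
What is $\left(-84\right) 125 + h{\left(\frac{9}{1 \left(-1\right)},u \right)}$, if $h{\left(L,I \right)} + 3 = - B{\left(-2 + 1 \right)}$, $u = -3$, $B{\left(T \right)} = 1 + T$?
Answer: $-10503$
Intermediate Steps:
$h{\left(L,I \right)} = -3$ ($h{\left(L,I \right)} = -3 - \left(1 + \left(-2 + 1\right)\right) = -3 - \left(1 - 1\right) = -3 - 0 = -3 + 0 = -3$)
$\left(-84\right) 125 + h{\left(\frac{9}{1 \left(-1\right)},u \right)} = \left(-84\right) 125 - 3 = -10500 - 3 = -10503$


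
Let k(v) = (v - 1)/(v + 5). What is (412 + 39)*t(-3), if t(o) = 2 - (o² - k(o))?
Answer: -4059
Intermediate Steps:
k(v) = (-1 + v)/(5 + v)
t(o) = 2 - o² + (-1 + o)/(5 + o) (t(o) = 2 - (o² - (-1 + o)/(5 + o)) = 2 + (-o² + (-1 + o)/(5 + o)) = 2 - o² + (-1 + o)/(5 + o))
(412 + 39)*t(-3) = (412 + 39)*((-1 - 3 + (2 - 1*(-3)²)*(5 - 3))/(5 - 3)) = 451*((-1 - 3 + (2 - 1*9)*2)/2) = 451*((-1 - 3 + (2 - 9)*2)/2) = 451*((-1 - 3 - 7*2)/2) = 451*((-1 - 3 - 14)/2) = 451*((½)*(-18)) = 451*(-9) = -4059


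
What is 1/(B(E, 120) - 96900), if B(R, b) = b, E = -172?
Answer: -1/96780 ≈ -1.0333e-5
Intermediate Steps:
1/(B(E, 120) - 96900) = 1/(120 - 96900) = 1/(-96780) = -1/96780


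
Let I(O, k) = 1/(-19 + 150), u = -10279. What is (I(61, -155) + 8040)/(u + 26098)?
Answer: 1053241/2072289 ≈ 0.50825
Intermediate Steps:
I(O, k) = 1/131
(I(61, -155) + 8040)/(u + 26098) = (1/131 + 8040)/(-10279 + 26098) = (1053241/131)/15819 = (1053241/131)*(1/15819) = 1053241/2072289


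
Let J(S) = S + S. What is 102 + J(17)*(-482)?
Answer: -16286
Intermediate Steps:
J(S) = 2*S
102 + J(17)*(-482) = 102 + (2*17)*(-482) = 102 + 34*(-482) = 102 - 16388 = -16286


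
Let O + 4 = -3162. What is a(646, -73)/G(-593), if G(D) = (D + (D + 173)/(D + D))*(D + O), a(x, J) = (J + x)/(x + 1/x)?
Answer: 73167898/183766820861239 ≈ 3.9816e-7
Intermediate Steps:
O = -3166 (O = -4 - 3162 = -3166)
a(x, J) = (J + x)/(x + 1/x)
G(D) = (-3166 + D)*(D + (173 + D)/(2*D)) (G(D) = (D + (D + 173)/(D + D))*(D - 3166) = (D + (173 + D)/((2*D)))*(-3166 + D) = (D + (173 + D)*(1/(2*D)))*(-3166 + D) = (D + (173 + D)/(2*D))*(-3166 + D) = (-3166 + D)*(D + (173 + D)/(2*D)))
a(646, -73)/G(-593) = (646*(-73 + 646)/(1 + 646²))/(-2993/2 + (-593)² - 273859/(-593) - 6331/2*(-593)) = (646*573/(1 + 417316))/(-2993/2 + 351649 - 273859*(-1/593) + 3754283/2) = (646*573/417317)/(-2993/2 + 351649 + 273859/593 + 3754283/2) = (646*(1/417317)*573)/(1321059201/593) = (370158/417317)*(593/1321059201) = 73167898/183766820861239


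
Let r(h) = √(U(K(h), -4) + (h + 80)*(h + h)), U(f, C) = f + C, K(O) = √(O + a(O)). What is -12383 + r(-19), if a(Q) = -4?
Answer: -12383 + √(-2322 + I*√23) ≈ -12383.0 + 48.187*I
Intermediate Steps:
K(O) = √(-4 + O) (K(O) = √(O - 4) = √(-4 + O))
U(f, C) = C + f
r(h) = √(-4 + √(-4 + h) + 2*h*(80 + h)) (r(h) = √((-4 + √(-4 + h)) + (h + 80)*(h + h)) = √((-4 + √(-4 + h)) + (80 + h)*(2*h)) = √((-4 + √(-4 + h)) + 2*h*(80 + h)) = √(-4 + √(-4 + h) + 2*h*(80 + h)))
-12383 + r(-19) = -12383 + √(-4 + √(-4 - 19) + 2*(-19)² + 160*(-19)) = -12383 + √(-4 + √(-23) + 2*361 - 3040) = -12383 + √(-4 + I*√23 + 722 - 3040) = -12383 + √(-2322 + I*√23)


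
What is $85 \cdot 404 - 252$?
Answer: $34088$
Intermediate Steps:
$85 \cdot 404 - 252 = 34340 - 252 = 34088$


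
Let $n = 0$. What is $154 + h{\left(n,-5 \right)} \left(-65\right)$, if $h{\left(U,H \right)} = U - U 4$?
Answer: $154$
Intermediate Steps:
$h{\left(U,H \right)} = - 3 U$ ($h{\left(U,H \right)} = U - 4 U = - 3 U$)
$154 + h{\left(n,-5 \right)} \left(-65\right) = 154 + \left(-3\right) 0 \left(-65\right) = 154 + 0 \left(-65\right) = 154 + 0 = 154$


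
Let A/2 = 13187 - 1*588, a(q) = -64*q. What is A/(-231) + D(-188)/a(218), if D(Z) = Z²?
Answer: -22482935/201432 ≈ -111.62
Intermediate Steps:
A = 25198 (A = 2*(13187 - 1*588) = 2*(13187 - 588) = 2*12599 = 25198)
A/(-231) + D(-188)/a(218) = 25198/(-231) + (-188)²/((-64*218)) = 25198*(-1/231) + 35344/(-13952) = -25198/231 + 35344*(-1/13952) = -25198/231 - 2209/872 = -22482935/201432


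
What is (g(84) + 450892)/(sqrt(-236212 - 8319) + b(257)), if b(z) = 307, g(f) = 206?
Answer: 69243543/169390 - 225549*I*sqrt(244531)/169390 ≈ 408.78 - 658.45*I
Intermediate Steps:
(g(84) + 450892)/(sqrt(-236212 - 8319) + b(257)) = (206 + 450892)/(sqrt(-236212 - 8319) + 307) = 451098/(sqrt(-244531) + 307) = 451098/(I*sqrt(244531) + 307) = 451098/(307 + I*sqrt(244531))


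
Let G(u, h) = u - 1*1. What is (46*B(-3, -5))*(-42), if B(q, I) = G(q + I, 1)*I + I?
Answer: -77280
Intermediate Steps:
G(u, h) = -1 + u (G(u, h) = u - 1 = -1 + u)
B(q, I) = I + I*(-1 + I + q) (B(q, I) = (-1 + (q + I))*I + I = (-1 + (I + q))*I + I = (-1 + I + q)*I + I = I*(-1 + I + q) + I = I + I*(-1 + I + q))
(46*B(-3, -5))*(-42) = (46*(-5*(-5 - 3)))*(-42) = (46*(-5*(-8)))*(-42) = (46*40)*(-42) = 1840*(-42) = -77280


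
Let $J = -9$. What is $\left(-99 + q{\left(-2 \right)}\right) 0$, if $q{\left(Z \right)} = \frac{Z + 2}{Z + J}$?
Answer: $0$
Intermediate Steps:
$q{\left(Z \right)} = \frac{2 + Z}{-9 + Z}$ ($q{\left(Z \right)} = \frac{Z + 2}{Z - 9} = \frac{2 + Z}{-9 + Z}$)
$\left(-99 + q{\left(-2 \right)}\right) 0 = \left(-99 + \frac{2 - 2}{-9 - 2}\right) 0 = \left(-99 + \frac{1}{-11} \cdot 0\right) 0 = \left(-99 - 0\right) 0 = \left(-99 + 0\right) 0 = \left(-99\right) 0 = 0$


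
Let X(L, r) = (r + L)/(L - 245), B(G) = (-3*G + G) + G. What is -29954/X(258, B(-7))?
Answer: -389402/265 ≈ -1469.4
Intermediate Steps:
B(G) = -G (B(G) = -2*G + G = -G)
X(L, r) = (L + r)/(-245 + L)
-29954/X(258, B(-7)) = -29954*(-245 + 258)/(258 - 1*(-7)) = -29954*13/(258 + 7) = -29954/((1/13)*265) = -29954/265/13 = -29954*13/265 = -389402/265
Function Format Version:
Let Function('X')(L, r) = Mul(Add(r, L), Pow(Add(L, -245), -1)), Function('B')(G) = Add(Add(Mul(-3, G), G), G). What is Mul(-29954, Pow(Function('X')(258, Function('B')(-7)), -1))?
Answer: Rational(-389402, 265) ≈ -1469.4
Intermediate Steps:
Function('B')(G) = Mul(-1, G) (Function('B')(G) = Add(Mul(-2, G), G) = Mul(-1, G))
Function('X')(L, r) = Mul(Pow(Add(-245, L), -1), Add(L, r)) (Function('X')(L, r) = Mul(Add(L, r), Pow(Add(-245, L), -1)) = Mul(Pow(Add(-245, L), -1), Add(L, r)))
Mul(-29954, Pow(Function('X')(258, Function('B')(-7)), -1)) = Mul(-29954, Pow(Mul(Pow(Add(-245, 258), -1), Add(258, Mul(-1, -7))), -1)) = Mul(-29954, Pow(Mul(Pow(13, -1), Add(258, 7)), -1)) = Mul(-29954, Pow(Mul(Rational(1, 13), 265), -1)) = Mul(-29954, Pow(Rational(265, 13), -1)) = Mul(-29954, Rational(13, 265)) = Rational(-389402, 265)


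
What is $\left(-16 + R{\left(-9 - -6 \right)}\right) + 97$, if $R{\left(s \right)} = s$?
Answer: $78$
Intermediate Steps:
$\left(-16 + R{\left(-9 - -6 \right)}\right) + 97 = \left(-16 - 3\right) + 97 = -19 + 97 = 78$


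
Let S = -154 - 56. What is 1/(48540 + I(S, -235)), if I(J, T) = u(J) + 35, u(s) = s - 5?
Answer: 1/48360 ≈ 2.0678e-5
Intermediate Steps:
u(s) = -5 + s
S = -210
I(J, T) = 30 + J (I(J, T) = (-5 + J) + 35 = 30 + J)
1/(48540 + I(S, -235)) = 1/(48540 + (30 - 210)) = 1/(48540 - 180) = 1/48360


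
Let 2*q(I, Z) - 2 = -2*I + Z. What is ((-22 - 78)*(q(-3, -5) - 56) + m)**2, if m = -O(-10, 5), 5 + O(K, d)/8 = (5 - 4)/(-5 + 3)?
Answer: 30184036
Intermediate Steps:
O(K, d) = -44 (O(K, d) = -40 + 8*((5 - 4)/(-5 + 3)) = -40 + 8*(1/(-2)) = -40 + 8*(1*(-1/2)) = -40 + 8*(-1/2) = -40 - 4 = -44)
q(I, Z) = 1 + Z/2 - I (q(I, Z) = 1 + (-2*I + Z)/2 = 1 + (Z - 2*I)/2 = 1 + (Z/2 - I) = 1 + Z/2 - I)
m = 44 (m = -1*(-44) = 44)
((-22 - 78)*(q(-3, -5) - 56) + m)**2 = ((-22 - 78)*((1 + (1/2)*(-5) - 1*(-3)) - 56) + 44)**2 = (-100*((1 - 5/2 + 3) - 56) + 44)**2 = (-100*(3/2 - 56) + 44)**2 = (-100*(-109/2) + 44)**2 = (5450 + 44)**2 = 5494**2 = 30184036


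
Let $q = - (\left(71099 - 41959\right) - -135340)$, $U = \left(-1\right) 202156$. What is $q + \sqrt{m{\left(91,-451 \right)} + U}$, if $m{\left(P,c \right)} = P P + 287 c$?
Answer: $-164480 + 44 i \sqrt{167} \approx -1.6448 \cdot 10^{5} + 568.61 i$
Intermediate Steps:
$U = -202156$
$m{\left(P,c \right)} = P^{2} + 287 c$
$q = -164480$ ($q = - (\left(71099 - 41959\right) + 135340) = - (29140 + 135340) = \left(-1\right) 164480 = -164480$)
$q + \sqrt{m{\left(91,-451 \right)} + U} = -164480 + \sqrt{\left(91^{2} + 287 \left(-451\right)\right) - 202156} = -164480 + \sqrt{\left(8281 - 129437\right) - 202156} = -164480 + \sqrt{-121156 - 202156} = -164480 + \sqrt{-323312} = -164480 + 44 i \sqrt{167}$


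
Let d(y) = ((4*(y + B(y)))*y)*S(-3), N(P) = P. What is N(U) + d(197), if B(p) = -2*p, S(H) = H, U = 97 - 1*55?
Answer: 465750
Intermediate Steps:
U = 42 (U = 97 - 55 = 42)
d(y) = 12*y² (d(y) = ((4*(y - 2*y))*y)*(-3) = ((4*(-y))*y)*(-3) = ((-4*y)*y)*(-3) = -4*y²*(-3) = 12*y²)
N(U) + d(197) = 42 + 12*197² = 42 + 12*38809 = 42 + 465708 = 465750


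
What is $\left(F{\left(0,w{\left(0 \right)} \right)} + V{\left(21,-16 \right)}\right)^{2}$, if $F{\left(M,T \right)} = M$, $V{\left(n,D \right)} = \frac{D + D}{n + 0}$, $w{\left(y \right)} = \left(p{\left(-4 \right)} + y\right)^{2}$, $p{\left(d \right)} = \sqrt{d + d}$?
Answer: $\frac{1024}{441} \approx 2.322$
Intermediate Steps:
$p{\left(d \right)} = \sqrt{2} \sqrt{d}$ ($p{\left(d \right)} = \sqrt{2 d} = \sqrt{2} \sqrt{d}$)
$w{\left(y \right)} = \left(y + 2 i \sqrt{2}\right)^{2}$ ($w{\left(y \right)} = \left(\sqrt{2} \sqrt{-4} + y\right)^{2} = \left(\sqrt{2} \cdot 2 i + y\right)^{2} = \left(2 i \sqrt{2} + y\right)^{2} = \left(y + 2 i \sqrt{2}\right)^{2}$)
$V{\left(n,D \right)} = \frac{2 D}{n}$
$\left(F{\left(0,w{\left(0 \right)} \right)} + V{\left(21,-16 \right)}\right)^{2} = \left(0 + 2 \left(-16\right) \frac{1}{21}\right)^{2} = \left(0 - \frac{32}{21}\right)^{2} = \left(- \frac{32}{21}\right)^{2} = \frac{1024}{441}$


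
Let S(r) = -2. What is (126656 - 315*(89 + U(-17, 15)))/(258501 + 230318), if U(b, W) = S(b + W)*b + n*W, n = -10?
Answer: 135161/488819 ≈ 0.27650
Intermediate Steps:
U(b, W) = -10*W - 2*b (U(b, W) = -2*b - 10*W = -10*W - 2*b)
(126656 - 315*(89 + U(-17, 15)))/(258501 + 230318) = (126656 - 315*(89 + (-10*15 - 2*(-17))))/(258501 + 230318) = (126656 - 315*(89 + (-150 + 34)))/488819 = (126656 - 315*(89 - 116))*(1/488819) = (126656 - 315*(-27))*(1/488819) = (126656 - 1*(-8505))*(1/488819) = (126656 + 8505)*(1/488819) = 135161*(1/488819) = 135161/488819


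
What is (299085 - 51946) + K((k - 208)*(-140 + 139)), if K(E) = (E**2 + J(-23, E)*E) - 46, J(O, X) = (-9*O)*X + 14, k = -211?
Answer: 36769647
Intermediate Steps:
J(O, X) = 14 - 9*O*X (J(O, X) = -9*O*X + 14 = 14 - 9*O*X)
K(E) = -46 + E**2 + E*(14 + 207*E) (K(E) = (E**2 + (14 - 9*(-23)*E)*E) - 46 = (E**2 + (14 + 207*E)*E) - 46 = (E**2 + E*(14 + 207*E)) - 46 = -46 + E**2 + E*(14 + 207*E))
(299085 - 51946) + K((k - 208)*(-140 + 139)) = (299085 - 51946) + (-46 + 14*((-211 - 208)*(-140 + 139)) + 208*((-211 - 208)*(-140 + 139))**2) = 247139 + (-46 + 14*(-419*(-1)) + 208*(-419*(-1))**2) = 247139 + (-46 + 14*419 + 208*419**2) = 247139 + (-46 + 5866 + 208*175561) = 247139 + (-46 + 5866 + 36516688) = 247139 + 36522508 = 36769647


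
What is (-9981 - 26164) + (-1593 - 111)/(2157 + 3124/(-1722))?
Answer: -67072671319/1855615 ≈ -36146.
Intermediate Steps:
(-9981 - 26164) + (-1593 - 111)/(2157 + 3124/(-1722)) = -36145 - 1704/(2157 + 3124*(-1/1722)) = -36145 - 1704/(2157 - 1562/861) = -36145 - 1704/1855615/861 = -36145 - 1704*861/1855615 = -36145 - 1467144/1855615 = -67072671319/1855615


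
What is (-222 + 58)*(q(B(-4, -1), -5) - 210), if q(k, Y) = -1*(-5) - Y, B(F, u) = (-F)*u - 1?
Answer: 32800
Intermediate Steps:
B(F, u) = -1 - F*u (B(F, u) = -F*u - 1 = -1 - F*u)
q(k, Y) = 5 - Y
(-222 + 58)*(q(B(-4, -1), -5) - 210) = (-222 + 58)*((5 - 1*(-5)) - 210) = -164*((5 + 5) - 210) = -164*(10 - 210) = -164*(-200) = 32800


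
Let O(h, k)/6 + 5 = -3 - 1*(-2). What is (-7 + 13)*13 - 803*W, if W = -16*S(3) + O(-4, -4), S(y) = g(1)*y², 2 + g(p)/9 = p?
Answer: -1011702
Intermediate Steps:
g(p) = -18 + 9*p
O(h, k) = -36 (O(h, k) = -30 + 6*(-3 - 1*(-2)) = -30 + 6*(-3 + 2) = -30 + 6*(-1) = -30 - 6 = -36)
S(y) = -9*y² (S(y) = (-18 + 9*1)*y² = (-18 + 9)*y² = -9*y²)
W = 1260 (W = -(-144)*3² - 36 = -(-144)*9 - 36 = -16*(-81) - 36 = 1296 - 36 = 1260)
(-7 + 13)*13 - 803*W = (-7 + 13)*13 - 803*1260 = 6*13 - 1011780 = 78 - 1011780 = -1011702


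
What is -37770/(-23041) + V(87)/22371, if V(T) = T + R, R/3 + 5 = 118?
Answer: 284922712/171816737 ≈ 1.6583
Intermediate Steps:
R = 339 (R = -15 + 3*118 = -15 + 354 = 339)
V(T) = 339 + T (V(T) = T + 339 = 339 + T)
-37770/(-23041) + V(87)/22371 = -37770/(-23041) + (339 + 87)/22371 = -37770*(-1/23041) + 426*(1/22371) = 37770/23041 + 142/7457 = 284922712/171816737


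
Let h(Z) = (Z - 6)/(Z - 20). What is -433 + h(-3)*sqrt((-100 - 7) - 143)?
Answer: -433 + 45*I*sqrt(10)/23 ≈ -433.0 + 6.1871*I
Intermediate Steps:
h(Z) = (-6 + Z)/(-20 + Z)
-433 + h(-3)*sqrt((-100 - 7) - 143) = -433 + ((-6 - 3)/(-20 - 3))*sqrt((-100 - 7) - 143) = -433 + (-9/(-23))*sqrt(-107 - 143) = -433 + (-1/23*(-9))*sqrt(-250) = -433 + 9*(5*I*sqrt(10))/23 = -433 + 45*I*sqrt(10)/23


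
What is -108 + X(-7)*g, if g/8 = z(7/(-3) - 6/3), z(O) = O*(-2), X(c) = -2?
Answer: -740/3 ≈ -246.67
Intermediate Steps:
z(O) = -2*O
g = 208/3 (g = 8*(-2*(7/(-3) - 6/3)) = 8*(-2*(7*(-⅓) - 6*⅓)) = 8*(-2*(-7/3 - 2)) = 8*(-2*(-13/3)) = 8*(26/3) = 208/3 ≈ 69.333)
-108 + X(-7)*g = -108 - 2*208/3 = -108 - 416/3 = -740/3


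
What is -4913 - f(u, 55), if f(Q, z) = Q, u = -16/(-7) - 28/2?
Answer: -34309/7 ≈ -4901.3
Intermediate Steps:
u = -82/7 (u = -16*(-⅐) - 28*½ = 16/7 - 14 = -82/7 ≈ -11.714)
-4913 - f(u, 55) = -4913 - 1*(-82/7) = -4913 + 82/7 = -34309/7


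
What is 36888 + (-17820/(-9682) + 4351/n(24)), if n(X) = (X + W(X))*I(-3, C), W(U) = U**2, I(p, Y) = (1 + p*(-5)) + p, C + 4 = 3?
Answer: 1392974063591/37759800 ≈ 36890.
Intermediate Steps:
C = -1 (C = -4 + 3 = -1)
I(p, Y) = 1 - 4*p (I(p, Y) = (1 - 5*p) + p = 1 - 4*p)
n(X) = 13*X + 13*X**2 (n(X) = (X + X**2)*(1 - 4*(-3)) = (X + X**2)*(1 + 12) = (X + X**2)*13 = 13*X + 13*X**2)
36888 + (-17820/(-9682) + 4351/n(24)) = 36888 + (-17820/(-9682) + 4351/((13*24*(1 + 24)))) = 36888 + (-17820*(-1/9682) + 4351/((13*24*25))) = 36888 + (8910/4841 + 4351/7800) = 36888 + 90561191/37759800 = 1392974063591/37759800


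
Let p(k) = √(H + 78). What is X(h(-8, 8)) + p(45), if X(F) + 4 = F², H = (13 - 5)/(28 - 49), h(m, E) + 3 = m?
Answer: 117 + √34230/21 ≈ 125.81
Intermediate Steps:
h(m, E) = -3 + m
H = -8/21 (H = 8/(-21) = 8*(-1/21) = -8/21 ≈ -0.38095)
X(F) = -4 + F²
p(k) = √34230/21 (p(k) = √(-8/21 + 78) = √(1630/21) = √34230/21)
X(h(-8, 8)) + p(45) = (-4 + (-3 - 8)²) + √34230/21 = (-4 + (-11)²) + √34230/21 = (-4 + 121) + √34230/21 = 117 + √34230/21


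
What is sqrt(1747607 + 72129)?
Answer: 2*sqrt(454934) ≈ 1349.0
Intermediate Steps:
sqrt(1747607 + 72129) = sqrt(1819736) = 2*sqrt(454934)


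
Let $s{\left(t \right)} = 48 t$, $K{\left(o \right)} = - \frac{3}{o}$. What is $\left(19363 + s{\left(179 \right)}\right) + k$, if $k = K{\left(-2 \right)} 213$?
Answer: $\frac{56549}{2} \approx 28275.0$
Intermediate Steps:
$k = \frac{639}{2}$ ($k = - \frac{3}{-2} \cdot 213 = \left(-3\right) \left(- \frac{1}{2}\right) 213 = \frac{3}{2} \cdot 213 = \frac{639}{2} \approx 319.5$)
$\left(19363 + s{\left(179 \right)}\right) + k = \left(19363 + 48 \cdot 179\right) + \frac{639}{2} = \left(19363 + 8592\right) + \frac{639}{2} = 27955 + \frac{639}{2} = \frac{56549}{2}$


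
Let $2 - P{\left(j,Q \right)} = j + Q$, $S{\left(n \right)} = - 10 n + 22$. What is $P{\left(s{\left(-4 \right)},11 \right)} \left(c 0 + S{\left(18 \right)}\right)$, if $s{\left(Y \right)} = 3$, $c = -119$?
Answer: $1896$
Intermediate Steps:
$S{\left(n \right)} = 22 - 10 n$
$P{\left(j,Q \right)} = 2 - Q - j$ ($P{\left(j,Q \right)} = 2 - \left(j + Q\right) = 2 - \left(Q + j\right) = 2 - Q - j$)
$P{\left(s{\left(-4 \right)},11 \right)} \left(c 0 + S{\left(18 \right)}\right) = \left(2 - 11 - 3\right) \left(\left(-119\right) 0 + \left(22 - 180\right)\right) = \left(2 - 11 - 3\right) \left(0 + \left(22 - 180\right)\right) = - 12 \left(0 - 158\right) = \left(-12\right) \left(-158\right) = 1896$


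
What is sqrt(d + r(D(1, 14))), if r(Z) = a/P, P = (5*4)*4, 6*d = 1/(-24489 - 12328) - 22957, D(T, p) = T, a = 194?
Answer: I*sqrt(18658977449175030)/2209020 ≈ 61.836*I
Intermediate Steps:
d = -422603935/110451 (d = (1/(-24489 - 12328) - 22957)/6 = (1/(-36817) - 22957)/6 = (-1/36817 - 22957)/6 = (1/6)*(-845207870/36817) = -422603935/110451 ≈ -3826.2)
P = 80 (P = 20*4 = 80)
r(Z) = 97/40 (r(Z) = 194/80 = 194*(1/80) = 97/40)
sqrt(d + r(D(1, 14))) = sqrt(-422603935/110451 + 97/40) = sqrt(-16893443653/4418040) = I*sqrt(18658977449175030)/2209020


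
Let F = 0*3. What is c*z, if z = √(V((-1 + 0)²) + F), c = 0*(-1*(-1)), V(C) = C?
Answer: 0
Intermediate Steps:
F = 0
c = 0 (c = 0*1 = 0)
z = 1 (z = √((-1 + 0)² + 0) = √((-1)² + 0) = √(1 + 0) = √1 = 1)
c*z = 0*1 = 0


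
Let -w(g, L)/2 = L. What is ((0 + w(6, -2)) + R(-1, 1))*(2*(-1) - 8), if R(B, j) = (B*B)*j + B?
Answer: -40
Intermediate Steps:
w(g, L) = -2*L
R(B, j) = B + j*B**2 (R(B, j) = B**2*j + B = j*B**2 + B = B + j*B**2)
((0 + w(6, -2)) + R(-1, 1))*(2*(-1) - 8) = ((0 - 2*(-2)) - (1 - 1*1))*(2*(-1) - 8) = ((0 + 4) - (1 - 1))*(-2 - 8) = (4 - 1*0)*(-10) = (4 + 0)*(-10) = 4*(-10) = -40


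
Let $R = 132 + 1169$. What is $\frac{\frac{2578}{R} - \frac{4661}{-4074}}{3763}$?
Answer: $\frac{16566733}{19944931062} \approx 0.00083062$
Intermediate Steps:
$R = 1301$
$\frac{\frac{2578}{R} - \frac{4661}{-4074}}{3763} = \frac{\frac{2578}{1301} - \frac{4661}{-4074}}{3763} = \left(2578 \cdot \frac{1}{1301} - - \frac{4661}{4074}\right) \frac{1}{3763} = \left(\frac{2578}{1301} + \frac{4661}{4074}\right) \frac{1}{3763} = \frac{16566733}{5300274} \cdot \frac{1}{3763} = \frac{16566733}{19944931062}$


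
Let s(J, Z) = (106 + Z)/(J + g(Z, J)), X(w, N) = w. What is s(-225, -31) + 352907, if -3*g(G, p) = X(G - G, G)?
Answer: 1058720/3 ≈ 3.5291e+5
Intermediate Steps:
g(G, p) = 0 (g(G, p) = -(G - G)/3 = -⅓*0 = 0)
s(J, Z) = (106 + Z)/J (s(J, Z) = (106 + Z)/(J + 0) = (106 + Z)/J)
s(-225, -31) + 352907 = (106 - 31)/(-225) + 352907 = -1/225*75 + 352907 = -⅓ + 352907 = 1058720/3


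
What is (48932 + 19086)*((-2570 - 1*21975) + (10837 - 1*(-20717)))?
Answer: 476738162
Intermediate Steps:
(48932 + 19086)*((-2570 - 1*21975) + (10837 - 1*(-20717))) = 68018*((-2570 - 21975) + (10837 + 20717)) = 68018*(-24545 + 31554) = 68018*7009 = 476738162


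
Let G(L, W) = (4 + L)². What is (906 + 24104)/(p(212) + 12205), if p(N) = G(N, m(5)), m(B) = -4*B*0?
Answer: 25010/58861 ≈ 0.42490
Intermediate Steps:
m(B) = 0
p(N) = (4 + N)²
(906 + 24104)/(p(212) + 12205) = (906 + 24104)/((4 + 212)² + 12205) = 25010/(216² + 12205) = 25010/(46656 + 12205) = 25010/58861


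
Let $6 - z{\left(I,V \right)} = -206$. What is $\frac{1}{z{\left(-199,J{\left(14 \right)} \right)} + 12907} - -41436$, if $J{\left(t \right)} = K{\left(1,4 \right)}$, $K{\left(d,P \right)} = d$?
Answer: $\frac{543598885}{13119} \approx 41436.0$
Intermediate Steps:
$J{\left(t \right)} = 1$
$z{\left(I,V \right)} = 212$ ($z{\left(I,V \right)} = 6 - -206 = 6 + 206 = 212$)
$\frac{1}{z{\left(-199,J{\left(14 \right)} \right)} + 12907} - -41436 = \frac{1}{212 + 12907} - -41436 = \frac{1}{13119} + 41436 = \frac{543598885}{13119}$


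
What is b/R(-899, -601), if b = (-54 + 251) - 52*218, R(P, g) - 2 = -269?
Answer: 3713/89 ≈ 41.719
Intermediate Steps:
R(P, g) = -267 (R(P, g) = 2 - 269 = -267)
b = -11139 (b = 197 - 11336 = -11139)
b/R(-899, -601) = -11139/(-267) = -11139*(-1/267) = 3713/89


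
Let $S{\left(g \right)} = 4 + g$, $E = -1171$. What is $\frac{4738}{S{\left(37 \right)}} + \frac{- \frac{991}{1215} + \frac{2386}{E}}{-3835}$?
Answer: $\frac{25852133723441}{223708454775} \approx 115.56$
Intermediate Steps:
$\frac{4738}{S{\left(37 \right)}} + \frac{- \frac{991}{1215} + \frac{2386}{E}}{-3835} = \frac{4738}{4 + 37} + \frac{- \frac{991}{1215} + \frac{2386}{-1171}}{-3835} = \frac{4738}{41} + \left(\left(-991\right) \frac{1}{1215} + 2386 \left(- \frac{1}{1171}\right)\right) \left(- \frac{1}{3835}\right) = 4738 \cdot \frac{1}{41} + \left(- \frac{991}{1215} - \frac{2386}{1171}\right) \left(- \frac{1}{3835}\right) = \frac{4738}{41} - - \frac{4059451}{5456303775} = \frac{4738}{41} + \frac{4059451}{5456303775} = \frac{25852133723441}{223708454775}$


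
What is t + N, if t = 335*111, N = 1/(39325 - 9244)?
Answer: 1118561986/30081 ≈ 37185.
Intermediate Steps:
N = 1/30081 ≈ 3.3244e-5
t = 37185
t + N = 37185 + 1/30081 = 1118561986/30081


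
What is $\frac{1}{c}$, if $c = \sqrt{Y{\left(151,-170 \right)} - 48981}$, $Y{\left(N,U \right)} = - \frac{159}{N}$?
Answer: $- \frac{i \sqrt{124093310}}{2465430} \approx - 0.0045184 i$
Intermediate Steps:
$c = \frac{3 i \sqrt{124093310}}{151}$ ($c = \sqrt{- \frac{159}{151} - 48981} = \sqrt{- \frac{7396290}{151}} = \frac{3 i \sqrt{124093310}}{151} \approx 221.32 i$)
$\frac{1}{c} = \frac{1}{\frac{3}{151} i \sqrt{124093310}} = - \frac{i \sqrt{124093310}}{2465430}$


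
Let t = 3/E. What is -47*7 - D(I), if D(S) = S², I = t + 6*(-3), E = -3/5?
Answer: -858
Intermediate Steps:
E = -⅗ (E = -3*⅕ = -⅗ ≈ -0.60000)
t = -5 (t = 3/(-⅗) = 3*(-5/3) = -5)
I = -23 (I = -5 + 6*(-3) = -5 - 18 = -23)
-47*7 - D(I) = -47*7 - 1*(-23)² = -329 - 1*529 = -329 - 529 = -858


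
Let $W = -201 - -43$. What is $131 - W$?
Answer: $289$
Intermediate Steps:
$W = -158$ ($W = -201 + 43 = -158$)
$131 - W = 131 - -158 = 131 + 158 = 289$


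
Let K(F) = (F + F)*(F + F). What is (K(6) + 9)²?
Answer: 23409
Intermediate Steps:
K(F) = 4*F² (K(F) = (2*F)*(2*F) = 4*F²)
(K(6) + 9)² = (4*6² + 9)² = (4*36 + 9)² = (144 + 9)² = 153² = 23409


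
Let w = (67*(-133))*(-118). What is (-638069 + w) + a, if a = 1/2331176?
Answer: 963775762505/2331176 ≈ 4.1343e+5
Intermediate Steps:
a = 1/2331176 ≈ 4.2897e-7
w = 1051498 (w = -8911*(-118) = 1051498)
(-638069 + w) + a = (-638069 + 1051498) + 1/2331176 = 413429 + 1/2331176 = 963775762505/2331176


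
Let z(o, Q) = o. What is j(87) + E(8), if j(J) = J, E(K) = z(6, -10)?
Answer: 93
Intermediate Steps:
E(K) = 6
j(87) + E(8) = 87 + 6 = 93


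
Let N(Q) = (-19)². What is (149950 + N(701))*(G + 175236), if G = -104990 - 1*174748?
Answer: -15707800122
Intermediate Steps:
G = -279738 (G = -104990 - 174748 = -279738)
N(Q) = 361
(149950 + N(701))*(G + 175236) = (149950 + 361)*(-279738 + 175236) = 150311*(-104502) = -15707800122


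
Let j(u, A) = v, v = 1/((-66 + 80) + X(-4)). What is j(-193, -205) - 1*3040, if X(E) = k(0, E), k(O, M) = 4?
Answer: -54719/18 ≈ -3039.9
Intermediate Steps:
X(E) = 4
v = 1/18 (v = 1/((-66 + 80) + 4) = 1/(14 + 4) = 1/18 ≈ 0.055556)
j(u, A) = 1/18
j(-193, -205) - 1*3040 = 1/18 - 1*3040 = 1/18 - 3040 = -54719/18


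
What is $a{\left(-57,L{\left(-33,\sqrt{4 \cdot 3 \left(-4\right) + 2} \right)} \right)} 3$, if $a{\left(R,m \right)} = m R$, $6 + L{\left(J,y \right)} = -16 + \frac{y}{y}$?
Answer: $3591$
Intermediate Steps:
$L{\left(J,y \right)} = -21$ ($L{\left(J,y \right)} = -6 - \left(16 - \frac{y}{y}\right) = -6 + \left(-16 + 1\right) = -6 - 15 = -21$)
$a{\left(R,m \right)} = R m$
$a{\left(-57,L{\left(-33,\sqrt{4 \cdot 3 \left(-4\right) + 2} \right)} \right)} 3 = \left(-57\right) \left(-21\right) 3 = 1197 \cdot 3 = 3591$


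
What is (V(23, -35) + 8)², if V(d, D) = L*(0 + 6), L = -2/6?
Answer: 36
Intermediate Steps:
L = -⅓ (L = -2*⅙ = -⅓ ≈ -0.33333)
V(d, D) = -2 (V(d, D) = -(0 + 6)/3 = -⅓*6 = -2)
(V(23, -35) + 8)² = (-2 + 8)² = 6² = 36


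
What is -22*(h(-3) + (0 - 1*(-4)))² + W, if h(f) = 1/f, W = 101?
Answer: -1753/9 ≈ -194.78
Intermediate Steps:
-22*(h(-3) + (0 - 1*(-4)))² + W = -22*(1/(-3) + (0 - 1*(-4)))² + 101 = -22*(-⅓ + (0 + 4))² + 101 = -22*(-⅓ + 4)² + 101 = -22*(11/3)² + 101 = -22*121/9 + 101 = -2662/9 + 101 = -1753/9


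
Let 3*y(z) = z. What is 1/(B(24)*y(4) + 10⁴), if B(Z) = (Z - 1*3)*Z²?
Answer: 1/26128 ≈ 3.8273e-5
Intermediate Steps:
B(Z) = Z²*(-3 + Z) (B(Z) = (Z - 3)*Z² = (-3 + Z)*Z² = Z²*(-3 + Z))
y(z) = z/3
1/(B(24)*y(4) + 10⁴) = 1/((24²*(-3 + 24))*((⅓)*4) + 10⁴) = 1/((576*21)*(4/3) + 10000) = 1/(12096*(4/3) + 10000) = 1/(16128 + 10000) = 1/26128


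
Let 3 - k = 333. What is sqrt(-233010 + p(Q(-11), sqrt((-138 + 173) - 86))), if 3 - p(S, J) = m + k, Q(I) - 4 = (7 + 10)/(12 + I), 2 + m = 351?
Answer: I*sqrt(233026) ≈ 482.73*I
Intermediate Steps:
m = 349 (m = -2 + 351 = 349)
k = -330 (k = 3 - 1*333 = 3 - 333 = -330)
Q(I) = 4 + 17/(12 + I) (Q(I) = 4 + (7 + 10)/(12 + I) = 4 + 17/(12 + I))
p(S, J) = -16 (p(S, J) = 3 - (349 - 330) = 3 - 1*19 = 3 - 19 = -16)
sqrt(-233010 + p(Q(-11), sqrt((-138 + 173) - 86))) = sqrt(-233010 - 16) = sqrt(-233026) = I*sqrt(233026)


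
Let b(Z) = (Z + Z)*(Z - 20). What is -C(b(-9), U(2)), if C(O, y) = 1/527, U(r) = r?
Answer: -1/527 ≈ -0.0018975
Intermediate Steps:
b(Z) = 2*Z*(-20 + Z) (b(Z) = (2*Z)*(-20 + Z) = 2*Z*(-20 + Z))
C(O, y) = 1/527
-C(b(-9), U(2)) = -1*1/527 = -1/527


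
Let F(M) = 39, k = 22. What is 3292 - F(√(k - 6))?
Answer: 3253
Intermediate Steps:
3292 - F(√(k - 6)) = 3292 - 1*39 = 3292 - 39 = 3253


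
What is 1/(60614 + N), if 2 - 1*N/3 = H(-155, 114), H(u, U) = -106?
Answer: 1/60938 ≈ 1.6410e-5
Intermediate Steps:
N = 324 (N = 6 - 3*(-106) = 6 + 318 = 324)
1/(60614 + N) = 1/(60614 + 324) = 1/60938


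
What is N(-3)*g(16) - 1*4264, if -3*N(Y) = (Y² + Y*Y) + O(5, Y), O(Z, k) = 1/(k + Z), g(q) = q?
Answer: -13088/3 ≈ -4362.7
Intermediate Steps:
O(Z, k) = 1/(Z + k)
N(Y) = -2*Y²/3 - 1/(3*(5 + Y)) (N(Y) = -((Y² + Y*Y) + 1/(5 + Y))/3 = -((Y² + Y²) + 1/(5 + Y))/3 = -(2*Y² + 1/(5 + Y))/3 = -(1/(5 + Y) + 2*Y²)/3 = -2*Y²/3 - 1/(3*(5 + Y)))
N(-3)*g(16) - 1*4264 = ((-1 + 2*(-3)²*(-5 - 1*(-3)))/(3*(5 - 3)))*16 - 1*4264 = ((⅓)*(-1 + 2*9*(-5 + 3))/2)*16 - 4264 = ((⅓)*(½)*(-1 + 2*9*(-2)))*16 - 4264 = ((⅓)*(½)*(-1 - 36))*16 - 4264 = ((⅓)*(½)*(-37))*16 - 4264 = -37/6*16 - 4264 = -296/3 - 4264 = -13088/3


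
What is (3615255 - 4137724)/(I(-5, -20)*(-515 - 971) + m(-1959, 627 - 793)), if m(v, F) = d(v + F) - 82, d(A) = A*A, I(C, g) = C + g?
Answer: -522469/4552693 ≈ -0.11476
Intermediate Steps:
d(A) = A**2
m(v, F) = -82 + (F + v)**2 (m(v, F) = (v + F)**2 - 82 = (F + v)**2 - 82 = -82 + (F + v)**2)
(3615255 - 4137724)/(I(-5, -20)*(-515 - 971) + m(-1959, 627 - 793)) = (3615255 - 4137724)/((-5 - 20)*(-515 - 971) + (-82 + ((627 - 793) - 1959)**2)) = -522469/(-25*(-1486) + (-82 + (-166 - 1959)**2)) = -522469/(37150 + (-82 + (-2125)**2)) = -522469/(37150 + (-82 + 4515625)) = -522469/(37150 + 4515543) = -522469/4552693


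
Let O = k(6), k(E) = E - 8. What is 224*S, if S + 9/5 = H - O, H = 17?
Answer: 19264/5 ≈ 3852.8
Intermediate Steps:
k(E) = -8 + E
O = -2 (O = -8 + 6 = -2)
S = 86/5 (S = -9/5 + (17 - 1*(-2)) = -9/5 + (17 + 2) = -9/5 + 19 = 86/5 ≈ 17.200)
224*S = 224*(86/5) = 19264/5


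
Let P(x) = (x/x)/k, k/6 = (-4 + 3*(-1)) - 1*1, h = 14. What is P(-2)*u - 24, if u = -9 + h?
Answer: -1157/48 ≈ -24.104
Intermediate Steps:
k = -48 (k = 6*((-4 + 3*(-1)) - 1*1) = 6*((-4 - 3) - 1) = 6*(-7 - 1) = 6*(-8) = -48)
u = 5 (u = -9 + 14 = 5)
P(x) = -1/48 (P(x) = (x/x)/(-48) = 1*(-1/48) = -1/48)
P(-2)*u - 24 = -1/48*5 - 24 = -5/48 - 24 = -1157/48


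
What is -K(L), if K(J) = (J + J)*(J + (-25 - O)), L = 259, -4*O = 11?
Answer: -245273/2 ≈ -1.2264e+5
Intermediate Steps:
O = -11/4 (O = -¼*11 = -11/4 ≈ -2.7500)
K(J) = 2*J*(-89/4 + J) (K(J) = (J + J)*(J + (-25 - 1*(-11/4))) = (2*J)*(J + (-25 + 11/4)) = (2*J)*(J - 89/4) = (2*J)*(-89/4 + J) = 2*J*(-89/4 + J))
-K(L) = -259*(-89 + 4*259)/2 = -259*(-89 + 1036)/2 = -259*947/2 = -1*245273/2 = -245273/2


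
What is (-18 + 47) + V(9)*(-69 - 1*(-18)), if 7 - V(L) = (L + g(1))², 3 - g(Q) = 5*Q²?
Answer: 2171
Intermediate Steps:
g(Q) = 3 - 5*Q²
V(L) = 7 - (-2 + L)² (V(L) = 7 - (L + (3 - 5*1²))² = 7 - (L + (3 - 5*1))² = 7 - (L + (3 - 5))² = 7 - (L - 2)² = 7 - (-2 + L)²)
(-18 + 47) + V(9)*(-69 - 1*(-18)) = (-18 + 47) + (7 - (-2 + 9)²)*(-69 - 1*(-18)) = 29 + (7 - 1*7²)*(-69 + 18) = 29 + (7 - 1*49)*(-51) = 29 + (7 - 49)*(-51) = 29 - 42*(-51) = 29 + 2142 = 2171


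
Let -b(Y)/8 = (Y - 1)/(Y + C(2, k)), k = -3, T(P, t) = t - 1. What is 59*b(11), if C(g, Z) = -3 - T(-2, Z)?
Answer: -1180/3 ≈ -393.33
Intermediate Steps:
T(P, t) = -1 + t
C(g, Z) = -2 - Z (C(g, Z) = -3 - (-1 + Z) = -3 + (1 - Z) = -2 - Z)
b(Y) = -8*(-1 + Y)/(1 + Y) (b(Y) = -8*(Y - 1)/(Y + (-2 - 1*(-3))) = -8*(-1 + Y)/(Y + (-2 + 3)) = -8*(-1 + Y)/(Y + 1) = -8*(-1 + Y)/(1 + Y))
59*b(11) = 59*(8*(1 - 1*11)/(1 + 11)) = 59*(8*(1 - 11)/12) = 59*(8*(1/12)*(-10)) = 59*(-20/3) = -1180/3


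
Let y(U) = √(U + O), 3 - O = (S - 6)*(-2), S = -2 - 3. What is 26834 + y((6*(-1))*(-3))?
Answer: 26834 + I ≈ 26834.0 + 1.0*I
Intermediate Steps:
S = -5
O = -19 (O = 3 - (-5 - 6)*(-2) = 3 - (-11)*(-2) = 3 - 1*22 = 3 - 22 = -19)
y(U) = √(-19 + U) (y(U) = √(U - 19) = √(-19 + U))
26834 + y((6*(-1))*(-3)) = 26834 + √(-19 + (6*(-1))*(-3)) = 26834 + √(-19 - 6*(-3)) = 26834 + √(-19 + 18) = 26834 + √(-1) = 26834 + I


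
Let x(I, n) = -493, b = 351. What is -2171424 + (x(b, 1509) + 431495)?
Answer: -1740422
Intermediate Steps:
-2171424 + (x(b, 1509) + 431495) = -2171424 + (-493 + 431495) = -2171424 + 431002 = -1740422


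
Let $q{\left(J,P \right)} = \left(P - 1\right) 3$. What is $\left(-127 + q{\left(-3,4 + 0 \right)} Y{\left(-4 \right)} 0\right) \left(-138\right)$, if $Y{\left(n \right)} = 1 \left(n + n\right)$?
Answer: $17526$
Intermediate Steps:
$q{\left(J,P \right)} = -3 + 3 P$ ($q{\left(J,P \right)} = \left(-1 + P\right) 3 = -3 + 3 P$)
$Y{\left(n \right)} = 2 n$ ($Y{\left(n \right)} = 1 \cdot 2 n = 2 n$)
$\left(-127 + q{\left(-3,4 + 0 \right)} Y{\left(-4 \right)} 0\right) \left(-138\right) = \left(-127 + \left(-3 + 3 \left(4 + 0\right)\right) 2 \left(-4\right) 0\right) \left(-138\right) = \left(-127 + \left(-3 + 3 \cdot 4\right) \left(-8\right) 0\right) \left(-138\right) = \left(-127 + \left(-3 + 12\right) \left(-8\right) 0\right) \left(-138\right) = \left(-127 + 9 \left(-8\right) 0\right) \left(-138\right) = \left(-127 - 0\right) \left(-138\right) = \left(-127 + 0\right) \left(-138\right) = \left(-127\right) \left(-138\right) = 17526$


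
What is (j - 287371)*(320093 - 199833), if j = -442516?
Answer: -87776210620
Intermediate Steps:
(j - 287371)*(320093 - 199833) = (-442516 - 287371)*(320093 - 199833) = -729887*120260 = -87776210620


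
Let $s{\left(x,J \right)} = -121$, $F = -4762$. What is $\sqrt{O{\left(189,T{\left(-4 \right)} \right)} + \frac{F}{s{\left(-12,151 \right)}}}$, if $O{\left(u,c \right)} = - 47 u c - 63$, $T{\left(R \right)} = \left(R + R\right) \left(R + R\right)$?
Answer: $\frac{i \sqrt{68792813}}{11} \approx 754.01 i$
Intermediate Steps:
$T{\left(R \right)} = 4 R^{2}$ ($T{\left(R \right)} = 2 R 2 R = 4 R^{2}$)
$O{\left(u,c \right)} = -63 - 47 c u$ ($O{\left(u,c \right)} = - 47 c u - 63 = -63 - 47 c u$)
$\sqrt{O{\left(189,T{\left(-4 \right)} \right)} + \frac{F}{s{\left(-12,151 \right)}}} = \sqrt{\left(-63 - 47 \cdot 4 \left(-4\right)^{2} \cdot 189\right) - \frac{4762}{-121}} = \sqrt{\left(-63 - 47 \cdot 4 \cdot 16 \cdot 189\right) - - \frac{4762}{121}} = \sqrt{\left(-63 - 3008 \cdot 189\right) + \frac{4762}{121}} = \sqrt{\left(-63 - 568512\right) + \frac{4762}{121}} = \sqrt{-568575 + \frac{4762}{121}} = \sqrt{- \frac{68792813}{121}} = \frac{i \sqrt{68792813}}{11}$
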